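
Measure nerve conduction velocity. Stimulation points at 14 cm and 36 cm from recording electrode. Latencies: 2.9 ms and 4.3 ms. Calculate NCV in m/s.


Distance = (36 - 14) / 100 = 0.22 m
dt = (4.3 - 2.9) / 1000 = 0.0014 s
NCV = dist / dt = 157.1 m/s


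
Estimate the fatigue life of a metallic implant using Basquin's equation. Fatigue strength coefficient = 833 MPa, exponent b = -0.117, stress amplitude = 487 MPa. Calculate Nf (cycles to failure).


sigma_a = sigma_f' * (2Nf)^b
2Nf = (sigma_a/sigma_f')^(1/b)
2Nf = (487/833)^(1/-0.117)
2Nf = 98.275393
Nf = 49.14


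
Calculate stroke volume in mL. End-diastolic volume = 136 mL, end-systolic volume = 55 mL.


SV = EDV - ESV
SV = 136 - 55
SV = 81 mL


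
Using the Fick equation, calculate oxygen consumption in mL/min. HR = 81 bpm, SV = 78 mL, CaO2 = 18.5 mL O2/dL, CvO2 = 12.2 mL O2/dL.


CO = HR*SV = 81*78/1000 = 6.318 L/min
a-v O2 diff = 18.5 - 12.2 = 6.3 mL/dL
VO2 = CO * (CaO2-CvO2) * 10 dL/L
VO2 = 6.318 * 6.3 * 10
VO2 = 398 mL/min


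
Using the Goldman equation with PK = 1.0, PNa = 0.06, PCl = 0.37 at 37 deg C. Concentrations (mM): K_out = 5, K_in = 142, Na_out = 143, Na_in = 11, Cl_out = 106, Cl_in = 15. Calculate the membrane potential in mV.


Vm = (RT/F)*ln((PK*Ko + PNa*Nao + PCl*Cli)/(PK*Ki + PNa*Nai + PCl*Clo))
Numer = 19.13, Denom = 181.88
Vm = -60.19 mV


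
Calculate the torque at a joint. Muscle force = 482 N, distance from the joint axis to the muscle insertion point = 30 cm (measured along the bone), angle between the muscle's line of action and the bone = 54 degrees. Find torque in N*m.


Torque = F * d * sin(theta)   (moment arm = d*sin(theta))
d = 30 cm = 0.3 m
Torque = 482 * 0.3 * sin(54)
Torque = 117 N*m


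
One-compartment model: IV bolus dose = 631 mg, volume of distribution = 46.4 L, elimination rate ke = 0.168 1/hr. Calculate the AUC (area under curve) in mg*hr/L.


C0 = Dose/Vd = 631/46.4 = 13.5991 mg/L
AUC = C0/ke = 13.5991/0.168
AUC = 80.95 mg*hr/L


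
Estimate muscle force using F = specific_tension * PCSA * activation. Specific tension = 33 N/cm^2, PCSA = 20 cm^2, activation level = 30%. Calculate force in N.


F = sigma * PCSA * activation
F = 33 * 20 * 0.3
F = 198 N


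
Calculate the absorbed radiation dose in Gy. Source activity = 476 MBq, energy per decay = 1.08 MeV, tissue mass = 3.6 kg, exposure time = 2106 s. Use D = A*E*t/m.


A = 476 MBq = 4.7600e+08 Bq
E = 1.08 MeV = 1.73016e-13 J
D = A*E*t/m = 4.7600e+08*1.73016e-13*2106/3.6
D = 0.04818 Gy


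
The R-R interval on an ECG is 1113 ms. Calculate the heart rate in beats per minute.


HR = 60 / RR_interval(s)
RR = 1113 ms = 1.113 s
HR = 60 / 1.113 = 53.91 bpm


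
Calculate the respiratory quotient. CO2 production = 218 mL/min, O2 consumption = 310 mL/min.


RQ = VCO2 / VO2
RQ = 218 / 310
RQ = 0.7032


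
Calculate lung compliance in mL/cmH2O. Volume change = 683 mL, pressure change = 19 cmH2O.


C = dV / dP
C = 683 / 19
C = 35.95 mL/cmH2O


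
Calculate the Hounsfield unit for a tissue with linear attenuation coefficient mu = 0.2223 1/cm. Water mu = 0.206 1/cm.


HU = ((mu_tissue - mu_water) / mu_water) * 1000
HU = ((0.2223 - 0.206) / 0.206) * 1000
HU = 79.13


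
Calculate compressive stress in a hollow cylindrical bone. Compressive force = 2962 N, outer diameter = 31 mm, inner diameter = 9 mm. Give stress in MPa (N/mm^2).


A = pi*(r_o^2 - r_i^2)
r_o = 15.5 mm, r_i = 4.5 mm
A = 691.15 mm^2
sigma = F/A = 2962 / 691.15
sigma = 4.286 MPa


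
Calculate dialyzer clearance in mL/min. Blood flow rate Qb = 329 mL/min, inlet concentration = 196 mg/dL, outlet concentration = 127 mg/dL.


K = Qb * (Cb_in - Cb_out) / Cb_in
K = 329 * (196 - 127) / 196
K = 115.8 mL/min


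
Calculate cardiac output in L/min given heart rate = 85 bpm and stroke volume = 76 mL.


CO = HR * SV
CO = 85 * 76 / 1000
CO = 6.46 L/min


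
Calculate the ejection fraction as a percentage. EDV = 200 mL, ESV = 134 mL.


SV = EDV - ESV = 200 - 134 = 66 mL
EF = SV/EDV * 100 = 66/200 * 100
EF = 33%


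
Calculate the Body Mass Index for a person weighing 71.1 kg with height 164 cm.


BMI = weight / height^2
height = 164 cm = 1.64 m
BMI = 71.1 / 1.64^2
BMI = 26.44 kg/m^2


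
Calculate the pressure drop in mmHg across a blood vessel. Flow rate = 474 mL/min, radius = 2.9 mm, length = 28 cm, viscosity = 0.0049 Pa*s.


dP = 8*mu*L*Q / (pi*r^4)
Q = 474 mL/min = 7.9e-06 m^3/s
dP = 390.238 Pa = 390.238 / 133.322 mmHg = 2.927 mmHg


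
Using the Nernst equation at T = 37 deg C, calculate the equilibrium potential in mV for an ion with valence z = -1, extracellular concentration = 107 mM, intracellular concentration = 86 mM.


E = (RT/(zF)) * ln(C_out/C_in)
T = 37 + 273.15 = 310.15 K
E = (8.314 * 310.15 / (-1 * 96485)) * ln(107/86)
E = -5.839 mV


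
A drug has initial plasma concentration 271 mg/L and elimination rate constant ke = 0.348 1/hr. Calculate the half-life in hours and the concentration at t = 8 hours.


t_half = ln(2) / ke = 0.693147 / 0.348 = 1.992 hr
C(t) = C0 * exp(-ke*t) = 271 * exp(-0.348*8)
C(8) = 16.75 mg/L


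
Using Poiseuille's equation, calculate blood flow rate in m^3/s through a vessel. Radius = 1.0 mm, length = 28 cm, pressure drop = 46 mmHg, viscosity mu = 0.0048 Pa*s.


Q = pi*r^4*dP / (8*mu*L)
r = 0.001 m, L = 0.28 m
dP = 46 mmHg = 6132.812 Pa
Q = 1.7919e-06 m^3/s


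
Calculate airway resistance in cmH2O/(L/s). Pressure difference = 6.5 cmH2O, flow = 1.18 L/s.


R = dP / flow
R = 6.5 / 1.18
R = 5.508 cmH2O/(L/s)


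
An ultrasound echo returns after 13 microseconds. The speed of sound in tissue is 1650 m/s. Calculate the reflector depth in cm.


depth = c * t / 2
t = 13 us = 1.3000e-05 s
depth = 1650 * 1.3000e-05 / 2
depth = 0.010725 m = 1.0725 cm


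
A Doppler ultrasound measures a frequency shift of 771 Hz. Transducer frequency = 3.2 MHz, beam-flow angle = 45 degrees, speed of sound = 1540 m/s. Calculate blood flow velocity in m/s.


v = fd * c / (2 * f0 * cos(theta))
v = 771 * 1540 / (2 * 3.2000e+06 * cos(45))
v = 0.2624 m/s


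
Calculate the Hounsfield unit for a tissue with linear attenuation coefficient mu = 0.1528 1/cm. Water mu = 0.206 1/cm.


HU = ((mu_tissue - mu_water) / mu_water) * 1000
HU = ((0.1528 - 0.206) / 0.206) * 1000
HU = -258.3


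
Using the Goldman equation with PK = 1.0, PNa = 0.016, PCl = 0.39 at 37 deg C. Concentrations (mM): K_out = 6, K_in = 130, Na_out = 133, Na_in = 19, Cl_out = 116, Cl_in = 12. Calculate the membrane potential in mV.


Vm = (RT/F)*ln((PK*Ko + PNa*Nao + PCl*Cli)/(PK*Ki + PNa*Nai + PCl*Clo))
Numer = 12.808, Denom = 175.544
Vm = -69.96 mV


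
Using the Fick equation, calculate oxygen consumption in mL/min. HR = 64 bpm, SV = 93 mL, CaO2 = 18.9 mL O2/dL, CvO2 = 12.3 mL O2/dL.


CO = HR*SV = 64*93/1000 = 5.952 L/min
a-v O2 diff = 18.9 - 12.3 = 6.6 mL/dL
VO2 = CO * (CaO2-CvO2) * 10 dL/L
VO2 = 5.952 * 6.6 * 10
VO2 = 392.8 mL/min


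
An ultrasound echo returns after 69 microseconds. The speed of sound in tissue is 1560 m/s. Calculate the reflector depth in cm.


depth = c * t / 2
t = 69 us = 6.9000e-05 s
depth = 1560 * 6.9000e-05 / 2
depth = 0.05382 m = 5.382 cm


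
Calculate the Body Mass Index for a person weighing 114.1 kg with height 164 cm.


BMI = weight / height^2
height = 164 cm = 1.64 m
BMI = 114.1 / 1.64^2
BMI = 42.42 kg/m^2


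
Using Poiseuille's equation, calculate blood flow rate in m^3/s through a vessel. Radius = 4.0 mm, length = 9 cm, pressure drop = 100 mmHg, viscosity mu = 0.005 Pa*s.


Q = pi*r^4*dP / (8*mu*L)
r = 0.004 m, L = 0.09 m
dP = 100 mmHg = 13332.2 Pa
Q = 0.002978 m^3/s


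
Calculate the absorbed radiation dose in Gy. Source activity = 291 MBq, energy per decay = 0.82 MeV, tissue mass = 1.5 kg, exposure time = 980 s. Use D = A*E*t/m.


A = 291 MBq = 2.9100e+08 Bq
E = 0.82 MeV = 1.31364e-13 J
D = A*E*t/m = 2.9100e+08*1.31364e-13*980/1.5
D = 0.02497 Gy


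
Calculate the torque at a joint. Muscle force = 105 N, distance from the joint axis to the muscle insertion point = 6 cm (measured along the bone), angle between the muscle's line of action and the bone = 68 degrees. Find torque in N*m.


Torque = F * d * sin(theta)   (moment arm = d*sin(theta))
d = 6 cm = 0.06 m
Torque = 105 * 0.06 * sin(68)
Torque = 5.841 N*m


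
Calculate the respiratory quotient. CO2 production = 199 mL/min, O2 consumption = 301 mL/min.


RQ = VCO2 / VO2
RQ = 199 / 301
RQ = 0.6611


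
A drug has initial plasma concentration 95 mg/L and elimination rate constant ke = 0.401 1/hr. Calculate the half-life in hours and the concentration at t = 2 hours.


t_half = ln(2) / ke = 0.693147 / 0.401 = 1.729 hr
C(t) = C0 * exp(-ke*t) = 95 * exp(-0.401*2)
C(2) = 42.6 mg/L


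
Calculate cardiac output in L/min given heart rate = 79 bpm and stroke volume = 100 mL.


CO = HR * SV
CO = 79 * 100 / 1000
CO = 7.9 L/min


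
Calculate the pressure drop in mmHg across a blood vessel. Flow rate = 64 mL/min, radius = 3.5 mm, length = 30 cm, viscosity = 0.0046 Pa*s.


dP = 8*mu*L*Q / (pi*r^4)
Q = 64 mL/min = 1.06667e-06 m^3/s
dP = 24.9791 Pa = 24.9791 / 133.322 mmHg = 0.1874 mmHg


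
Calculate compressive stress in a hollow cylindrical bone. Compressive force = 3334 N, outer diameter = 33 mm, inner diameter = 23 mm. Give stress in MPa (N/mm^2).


A = pi*(r_o^2 - r_i^2)
r_o = 16.5 mm, r_i = 11.5 mm
A = 439.823 mm^2
sigma = F/A = 3334 / 439.823
sigma = 7.58 MPa


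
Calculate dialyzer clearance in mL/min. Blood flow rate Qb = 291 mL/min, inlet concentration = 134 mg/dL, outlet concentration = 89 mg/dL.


K = Qb * (Cb_in - Cb_out) / Cb_in
K = 291 * (134 - 89) / 134
K = 97.72 mL/min


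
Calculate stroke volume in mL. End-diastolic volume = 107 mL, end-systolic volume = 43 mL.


SV = EDV - ESV
SV = 107 - 43
SV = 64 mL


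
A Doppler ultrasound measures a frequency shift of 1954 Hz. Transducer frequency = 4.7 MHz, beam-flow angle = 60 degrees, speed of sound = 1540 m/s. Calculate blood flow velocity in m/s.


v = fd * c / (2 * f0 * cos(theta))
v = 1954 * 1540 / (2 * 4.7000e+06 * cos(60))
v = 0.6402 m/s


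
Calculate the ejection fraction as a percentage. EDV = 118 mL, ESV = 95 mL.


SV = EDV - ESV = 118 - 95 = 23 mL
EF = SV/EDV * 100 = 23/118 * 100
EF = 19.49%


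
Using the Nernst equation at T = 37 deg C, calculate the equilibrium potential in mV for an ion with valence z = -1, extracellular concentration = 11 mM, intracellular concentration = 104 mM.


E = (RT/(zF)) * ln(C_out/C_in)
T = 37 + 273.15 = 310.15 K
E = (8.314 * 310.15 / (-1 * 96485)) * ln(11/104)
E = 60.04 mV


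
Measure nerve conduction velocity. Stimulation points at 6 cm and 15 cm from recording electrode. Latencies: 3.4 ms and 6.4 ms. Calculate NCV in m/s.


Distance = (15 - 6) / 100 = 0.09 m
dt = (6.4 - 3.4) / 1000 = 0.003 s
NCV = dist / dt = 30 m/s


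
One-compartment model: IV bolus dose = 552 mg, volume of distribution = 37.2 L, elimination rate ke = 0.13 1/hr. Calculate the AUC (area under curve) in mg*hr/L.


C0 = Dose/Vd = 552/37.2 = 14.8387 mg/L
AUC = C0/ke = 14.8387/0.13
AUC = 114.1 mg*hr/L


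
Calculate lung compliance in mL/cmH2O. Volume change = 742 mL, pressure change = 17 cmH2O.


C = dV / dP
C = 742 / 17
C = 43.65 mL/cmH2O


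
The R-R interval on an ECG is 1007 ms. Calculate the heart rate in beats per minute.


HR = 60 / RR_interval(s)
RR = 1007 ms = 1.007 s
HR = 60 / 1.007 = 59.58 bpm


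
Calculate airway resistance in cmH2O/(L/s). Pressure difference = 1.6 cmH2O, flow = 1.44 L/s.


R = dP / flow
R = 1.6 / 1.44
R = 1.111 cmH2O/(L/s)


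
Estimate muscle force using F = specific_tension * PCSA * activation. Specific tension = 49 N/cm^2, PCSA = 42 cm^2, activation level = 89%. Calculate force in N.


F = sigma * PCSA * activation
F = 49 * 42 * 0.89
F = 1832 N


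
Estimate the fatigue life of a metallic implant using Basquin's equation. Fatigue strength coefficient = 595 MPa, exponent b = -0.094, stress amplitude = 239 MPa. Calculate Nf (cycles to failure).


sigma_a = sigma_f' * (2Nf)^b
2Nf = (sigma_a/sigma_f')^(1/b)
2Nf = (239/595)^(1/-0.094)
2Nf = 16369.394
Nf = 8185


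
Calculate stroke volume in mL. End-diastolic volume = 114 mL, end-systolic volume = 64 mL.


SV = EDV - ESV
SV = 114 - 64
SV = 50 mL


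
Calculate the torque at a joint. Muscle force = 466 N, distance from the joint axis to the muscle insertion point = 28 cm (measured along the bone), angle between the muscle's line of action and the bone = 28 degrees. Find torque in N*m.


Torque = F * d * sin(theta)   (moment arm = d*sin(theta))
d = 28 cm = 0.28 m
Torque = 466 * 0.28 * sin(28)
Torque = 61.26 N*m


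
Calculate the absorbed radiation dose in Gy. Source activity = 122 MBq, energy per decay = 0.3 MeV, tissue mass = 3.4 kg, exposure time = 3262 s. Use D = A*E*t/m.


A = 122 MBq = 1.2200e+08 Bq
E = 0.3 MeV = 4.806e-14 J
D = A*E*t/m = 1.2200e+08*4.806e-14*3262/3.4
D = 0.005625 Gy


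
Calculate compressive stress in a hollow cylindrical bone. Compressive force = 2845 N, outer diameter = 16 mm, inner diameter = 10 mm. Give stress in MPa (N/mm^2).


A = pi*(r_o^2 - r_i^2)
r_o = 8 mm, r_i = 5 mm
A = 122.522 mm^2
sigma = F/A = 2845 / 122.522
sigma = 23.22 MPa


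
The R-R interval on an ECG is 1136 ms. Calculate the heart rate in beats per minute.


HR = 60 / RR_interval(s)
RR = 1136 ms = 1.136 s
HR = 60 / 1.136 = 52.82 bpm


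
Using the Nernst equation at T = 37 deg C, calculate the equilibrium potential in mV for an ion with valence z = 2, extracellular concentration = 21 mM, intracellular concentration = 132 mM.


E = (RT/(zF)) * ln(C_out/C_in)
T = 37 + 273.15 = 310.15 K
E = (8.314 * 310.15 / (2 * 96485)) * ln(21/132)
E = -24.56 mV


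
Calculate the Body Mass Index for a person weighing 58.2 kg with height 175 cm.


BMI = weight / height^2
height = 175 cm = 1.75 m
BMI = 58.2 / 1.75^2
BMI = 19 kg/m^2


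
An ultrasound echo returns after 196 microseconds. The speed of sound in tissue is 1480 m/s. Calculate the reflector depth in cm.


depth = c * t / 2
t = 196 us = 1.9600e-04 s
depth = 1480 * 1.9600e-04 / 2
depth = 0.14504 m = 14.504 cm


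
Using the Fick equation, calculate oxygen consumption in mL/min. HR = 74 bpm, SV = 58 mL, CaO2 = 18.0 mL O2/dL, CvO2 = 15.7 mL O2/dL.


CO = HR*SV = 74*58/1000 = 4.292 L/min
a-v O2 diff = 18.0 - 15.7 = 2.3 mL/dL
VO2 = CO * (CaO2-CvO2) * 10 dL/L
VO2 = 4.292 * 2.3 * 10
VO2 = 98.72 mL/min


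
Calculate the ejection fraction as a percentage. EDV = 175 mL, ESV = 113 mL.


SV = EDV - ESV = 175 - 113 = 62 mL
EF = SV/EDV * 100 = 62/175 * 100
EF = 35.43%


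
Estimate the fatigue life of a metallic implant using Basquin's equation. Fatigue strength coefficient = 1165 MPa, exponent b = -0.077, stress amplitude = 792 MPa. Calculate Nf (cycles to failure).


sigma_a = sigma_f' * (2Nf)^b
2Nf = (sigma_a/sigma_f')^(1/b)
2Nf = (792/1165)^(1/-0.077)
2Nf = 150.18724
Nf = 75.09


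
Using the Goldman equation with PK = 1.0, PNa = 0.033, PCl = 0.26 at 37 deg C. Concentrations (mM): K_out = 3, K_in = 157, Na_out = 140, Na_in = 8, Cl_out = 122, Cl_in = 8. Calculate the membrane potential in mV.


Vm = (RT/F)*ln((PK*Ko + PNa*Nao + PCl*Cli)/(PK*Ki + PNa*Nai + PCl*Clo))
Numer = 9.7, Denom = 188.984
Vm = -79.36 mV


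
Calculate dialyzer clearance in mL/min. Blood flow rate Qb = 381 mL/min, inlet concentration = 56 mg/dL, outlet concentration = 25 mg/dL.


K = Qb * (Cb_in - Cb_out) / Cb_in
K = 381 * (56 - 25) / 56
K = 210.9 mL/min


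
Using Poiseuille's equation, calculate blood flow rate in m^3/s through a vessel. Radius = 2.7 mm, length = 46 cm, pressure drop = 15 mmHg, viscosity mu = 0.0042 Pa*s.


Q = pi*r^4*dP / (8*mu*L)
r = 0.0027 m, L = 0.46 m
dP = 15 mmHg = 1999.83 Pa
Q = 2.1602e-05 m^3/s


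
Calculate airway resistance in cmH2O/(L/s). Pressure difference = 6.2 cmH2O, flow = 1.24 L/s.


R = dP / flow
R = 6.2 / 1.24
R = 5 cmH2O/(L/s)


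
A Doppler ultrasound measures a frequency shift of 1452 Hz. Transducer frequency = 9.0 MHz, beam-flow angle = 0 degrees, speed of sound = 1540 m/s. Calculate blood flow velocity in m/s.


v = fd * c / (2 * f0 * cos(theta))
v = 1452 * 1540 / (2 * 9.0000e+06 * cos(0))
v = 0.1242 m/s


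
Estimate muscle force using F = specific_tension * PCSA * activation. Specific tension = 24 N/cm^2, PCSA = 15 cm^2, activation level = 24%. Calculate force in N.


F = sigma * PCSA * activation
F = 24 * 15 * 0.24
F = 86.4 N


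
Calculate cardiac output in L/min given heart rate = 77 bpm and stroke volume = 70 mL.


CO = HR * SV
CO = 77 * 70 / 1000
CO = 5.39 L/min


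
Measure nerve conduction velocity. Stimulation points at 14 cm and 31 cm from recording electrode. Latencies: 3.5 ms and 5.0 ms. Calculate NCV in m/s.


Distance = (31 - 14) / 100 = 0.17 m
dt = (5.0 - 3.5) / 1000 = 0.0015 s
NCV = dist / dt = 113.3 m/s


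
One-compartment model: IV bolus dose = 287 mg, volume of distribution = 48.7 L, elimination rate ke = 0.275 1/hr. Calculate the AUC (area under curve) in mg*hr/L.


C0 = Dose/Vd = 287/48.7 = 5.89322 mg/L
AUC = C0/ke = 5.89322/0.275
AUC = 21.43 mg*hr/L


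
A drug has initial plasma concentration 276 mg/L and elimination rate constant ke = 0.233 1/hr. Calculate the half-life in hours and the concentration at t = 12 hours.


t_half = ln(2) / ke = 0.693147 / 0.233 = 2.975 hr
C(t) = C0 * exp(-ke*t) = 276 * exp(-0.233*12)
C(12) = 16.85 mg/L


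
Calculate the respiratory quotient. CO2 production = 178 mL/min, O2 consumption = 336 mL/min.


RQ = VCO2 / VO2
RQ = 178 / 336
RQ = 0.5298


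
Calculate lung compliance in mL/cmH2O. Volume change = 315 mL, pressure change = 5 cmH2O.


C = dV / dP
C = 315 / 5
C = 63 mL/cmH2O


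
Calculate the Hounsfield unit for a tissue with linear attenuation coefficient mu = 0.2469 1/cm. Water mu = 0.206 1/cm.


HU = ((mu_tissue - mu_water) / mu_water) * 1000
HU = ((0.2469 - 0.206) / 0.206) * 1000
HU = 198.5


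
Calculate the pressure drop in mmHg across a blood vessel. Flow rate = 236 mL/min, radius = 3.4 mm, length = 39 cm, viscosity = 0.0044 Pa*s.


dP = 8*mu*L*Q / (pi*r^4)
Q = 236 mL/min = 3.93333e-06 m^3/s
dP = 128.618 Pa = 128.618 / 133.322 mmHg = 0.9647 mmHg


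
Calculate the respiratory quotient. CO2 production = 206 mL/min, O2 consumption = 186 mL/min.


RQ = VCO2 / VO2
RQ = 206 / 186
RQ = 1.108


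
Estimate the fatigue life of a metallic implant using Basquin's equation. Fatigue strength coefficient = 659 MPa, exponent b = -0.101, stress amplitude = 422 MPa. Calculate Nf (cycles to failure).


sigma_a = sigma_f' * (2Nf)^b
2Nf = (sigma_a/sigma_f')^(1/b)
2Nf = (422/659)^(1/-0.101)
2Nf = 82.520908
Nf = 41.26


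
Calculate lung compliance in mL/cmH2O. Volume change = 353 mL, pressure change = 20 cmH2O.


C = dV / dP
C = 353 / 20
C = 17.65 mL/cmH2O


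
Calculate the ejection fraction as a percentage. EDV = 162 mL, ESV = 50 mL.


SV = EDV - ESV = 162 - 50 = 112 mL
EF = SV/EDV * 100 = 112/162 * 100
EF = 69.14%


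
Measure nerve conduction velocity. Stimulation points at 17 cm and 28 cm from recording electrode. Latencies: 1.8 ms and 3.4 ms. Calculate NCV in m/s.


Distance = (28 - 17) / 100 = 0.11 m
dt = (3.4 - 1.8) / 1000 = 0.0016 s
NCV = dist / dt = 68.75 m/s


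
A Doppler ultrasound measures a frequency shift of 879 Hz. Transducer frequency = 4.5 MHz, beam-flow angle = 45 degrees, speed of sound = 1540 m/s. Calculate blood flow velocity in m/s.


v = fd * c / (2 * f0 * cos(theta))
v = 879 * 1540 / (2 * 4.5000e+06 * cos(45))
v = 0.2127 m/s


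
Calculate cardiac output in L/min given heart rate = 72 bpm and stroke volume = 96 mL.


CO = HR * SV
CO = 72 * 96 / 1000
CO = 6.912 L/min


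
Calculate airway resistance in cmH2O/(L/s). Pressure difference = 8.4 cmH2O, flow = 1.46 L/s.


R = dP / flow
R = 8.4 / 1.46
R = 5.753 cmH2O/(L/s)


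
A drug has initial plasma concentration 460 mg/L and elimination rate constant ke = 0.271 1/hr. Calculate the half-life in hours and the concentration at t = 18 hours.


t_half = ln(2) / ke = 0.693147 / 0.271 = 2.558 hr
C(t) = C0 * exp(-ke*t) = 460 * exp(-0.271*18)
C(18) = 3.502 mg/L


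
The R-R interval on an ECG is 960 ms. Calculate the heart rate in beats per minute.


HR = 60 / RR_interval(s)
RR = 960 ms = 0.96 s
HR = 60 / 0.96 = 62.5 bpm


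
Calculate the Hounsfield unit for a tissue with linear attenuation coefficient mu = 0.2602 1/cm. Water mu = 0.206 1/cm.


HU = ((mu_tissue - mu_water) / mu_water) * 1000
HU = ((0.2602 - 0.206) / 0.206) * 1000
HU = 263.1


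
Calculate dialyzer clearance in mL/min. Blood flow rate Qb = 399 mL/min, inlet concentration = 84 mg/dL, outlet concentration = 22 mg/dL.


K = Qb * (Cb_in - Cb_out) / Cb_in
K = 399 * (84 - 22) / 84
K = 294.5 mL/min


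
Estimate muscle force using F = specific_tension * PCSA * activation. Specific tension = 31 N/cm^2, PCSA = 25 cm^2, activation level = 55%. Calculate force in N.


F = sigma * PCSA * activation
F = 31 * 25 * 0.55
F = 426.3 N


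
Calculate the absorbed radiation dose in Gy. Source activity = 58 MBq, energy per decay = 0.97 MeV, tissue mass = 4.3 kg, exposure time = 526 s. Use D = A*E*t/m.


A = 58 MBq = 5.8000e+07 Bq
E = 0.97 MeV = 1.55394e-13 J
D = A*E*t/m = 5.8000e+07*1.55394e-13*526/4.3
D = 0.001103 Gy


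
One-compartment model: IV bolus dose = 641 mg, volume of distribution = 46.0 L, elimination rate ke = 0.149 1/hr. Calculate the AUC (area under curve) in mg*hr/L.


C0 = Dose/Vd = 641/46.0 = 13.9348 mg/L
AUC = C0/ke = 13.9348/0.149
AUC = 93.52 mg*hr/L


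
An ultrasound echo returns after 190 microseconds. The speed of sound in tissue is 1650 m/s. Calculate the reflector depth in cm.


depth = c * t / 2
t = 190 us = 1.9000e-04 s
depth = 1650 * 1.9000e-04 / 2
depth = 0.15675 m = 15.675 cm


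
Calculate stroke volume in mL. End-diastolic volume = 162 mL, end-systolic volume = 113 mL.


SV = EDV - ESV
SV = 162 - 113
SV = 49 mL


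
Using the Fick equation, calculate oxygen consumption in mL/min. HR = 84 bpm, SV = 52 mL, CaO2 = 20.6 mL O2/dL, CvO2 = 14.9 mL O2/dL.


CO = HR*SV = 84*52/1000 = 4.368 L/min
a-v O2 diff = 20.6 - 14.9 = 5.7 mL/dL
VO2 = CO * (CaO2-CvO2) * 10 dL/L
VO2 = 4.368 * 5.7 * 10
VO2 = 249 mL/min


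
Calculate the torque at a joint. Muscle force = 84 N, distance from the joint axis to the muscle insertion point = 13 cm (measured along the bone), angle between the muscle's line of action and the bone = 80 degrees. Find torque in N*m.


Torque = F * d * sin(theta)   (moment arm = d*sin(theta))
d = 13 cm = 0.13 m
Torque = 84 * 0.13 * sin(80)
Torque = 10.75 N*m


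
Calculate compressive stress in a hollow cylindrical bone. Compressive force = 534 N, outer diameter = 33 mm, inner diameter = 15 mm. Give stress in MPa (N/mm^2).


A = pi*(r_o^2 - r_i^2)
r_o = 16.5 mm, r_i = 7.5 mm
A = 678.584 mm^2
sigma = F/A = 534 / 678.584
sigma = 0.7869 MPa


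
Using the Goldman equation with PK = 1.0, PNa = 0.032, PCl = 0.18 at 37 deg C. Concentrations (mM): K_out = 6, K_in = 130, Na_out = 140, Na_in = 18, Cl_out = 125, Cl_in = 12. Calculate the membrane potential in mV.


Vm = (RT/F)*ln((PK*Ko + PNa*Nao + PCl*Cli)/(PK*Ki + PNa*Nai + PCl*Clo))
Numer = 12.64, Denom = 153.076
Vm = -66.65 mV


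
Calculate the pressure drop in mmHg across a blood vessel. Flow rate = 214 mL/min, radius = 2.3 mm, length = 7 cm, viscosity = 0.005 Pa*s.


dP = 8*mu*L*Q / (pi*r^4)
Q = 214 mL/min = 3.56667e-06 m^3/s
dP = 113.595 Pa = 113.595 / 133.322 mmHg = 0.852 mmHg


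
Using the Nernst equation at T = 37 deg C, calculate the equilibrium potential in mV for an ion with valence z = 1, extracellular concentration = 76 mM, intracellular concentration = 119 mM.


E = (RT/(zF)) * ln(C_out/C_in)
T = 37 + 273.15 = 310.15 K
E = (8.314 * 310.15 / (1 * 96485)) * ln(76/119)
E = -11.98 mV


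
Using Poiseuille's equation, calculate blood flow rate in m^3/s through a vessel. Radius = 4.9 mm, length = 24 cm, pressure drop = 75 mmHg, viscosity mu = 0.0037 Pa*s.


Q = pi*r^4*dP / (8*mu*L)
r = 0.0049 m, L = 0.24 m
dP = 75 mmHg = 9999.15 Pa
Q = 0.002549 m^3/s


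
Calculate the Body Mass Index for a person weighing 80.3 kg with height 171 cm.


BMI = weight / height^2
height = 171 cm = 1.71 m
BMI = 80.3 / 1.71^2
BMI = 27.46 kg/m^2


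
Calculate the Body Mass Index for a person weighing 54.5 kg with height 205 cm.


BMI = weight / height^2
height = 205 cm = 2.05 m
BMI = 54.5 / 2.05^2
BMI = 12.97 kg/m^2


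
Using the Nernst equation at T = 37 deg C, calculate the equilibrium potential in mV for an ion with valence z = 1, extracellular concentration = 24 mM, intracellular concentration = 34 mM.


E = (RT/(zF)) * ln(C_out/C_in)
T = 37 + 273.15 = 310.15 K
E = (8.314 * 310.15 / (1 * 96485)) * ln(24/34)
E = -9.309 mV


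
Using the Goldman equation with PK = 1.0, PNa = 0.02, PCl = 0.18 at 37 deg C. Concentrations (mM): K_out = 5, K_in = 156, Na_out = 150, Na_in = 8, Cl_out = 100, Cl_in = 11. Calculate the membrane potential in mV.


Vm = (RT/F)*ln((PK*Ko + PNa*Nao + PCl*Cli)/(PK*Ki + PNa*Nai + PCl*Clo))
Numer = 9.98, Denom = 174.16
Vm = -76.42 mV


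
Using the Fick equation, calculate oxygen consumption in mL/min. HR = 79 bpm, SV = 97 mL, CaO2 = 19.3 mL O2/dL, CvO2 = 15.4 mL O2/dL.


CO = HR*SV = 79*97/1000 = 7.663 L/min
a-v O2 diff = 19.3 - 15.4 = 3.9 mL/dL
VO2 = CO * (CaO2-CvO2) * 10 dL/L
VO2 = 7.663 * 3.9 * 10
VO2 = 298.9 mL/min


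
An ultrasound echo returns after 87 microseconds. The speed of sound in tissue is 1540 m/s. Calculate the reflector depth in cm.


depth = c * t / 2
t = 87 us = 8.7000e-05 s
depth = 1540 * 8.7000e-05 / 2
depth = 0.06699 m = 6.699 cm


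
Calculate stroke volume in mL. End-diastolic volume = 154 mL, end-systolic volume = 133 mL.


SV = EDV - ESV
SV = 154 - 133
SV = 21 mL


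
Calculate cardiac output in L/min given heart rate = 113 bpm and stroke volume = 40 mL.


CO = HR * SV
CO = 113 * 40 / 1000
CO = 4.52 L/min


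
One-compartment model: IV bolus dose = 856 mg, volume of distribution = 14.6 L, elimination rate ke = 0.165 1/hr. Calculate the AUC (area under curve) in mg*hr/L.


C0 = Dose/Vd = 856/14.6 = 58.6301 mg/L
AUC = C0/ke = 58.6301/0.165
AUC = 355.3 mg*hr/L


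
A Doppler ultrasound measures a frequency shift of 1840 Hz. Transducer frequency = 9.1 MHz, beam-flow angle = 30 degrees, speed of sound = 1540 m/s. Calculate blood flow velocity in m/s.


v = fd * c / (2 * f0 * cos(theta))
v = 1840 * 1540 / (2 * 9.1000e+06 * cos(30))
v = 0.1798 m/s


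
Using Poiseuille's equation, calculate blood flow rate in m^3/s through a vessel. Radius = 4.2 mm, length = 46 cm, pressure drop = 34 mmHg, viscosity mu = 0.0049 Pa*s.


Q = pi*r^4*dP / (8*mu*L)
r = 0.0042 m, L = 0.46 m
dP = 34 mmHg = 4532.948 Pa
Q = 2.4574e-04 m^3/s


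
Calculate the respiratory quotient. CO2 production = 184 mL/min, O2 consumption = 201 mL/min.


RQ = VCO2 / VO2
RQ = 184 / 201
RQ = 0.9154


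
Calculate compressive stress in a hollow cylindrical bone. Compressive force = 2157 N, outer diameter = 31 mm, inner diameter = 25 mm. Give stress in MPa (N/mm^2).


A = pi*(r_o^2 - r_i^2)
r_o = 15.5 mm, r_i = 12.5 mm
A = 263.894 mm^2
sigma = F/A = 2157 / 263.894
sigma = 8.174 MPa


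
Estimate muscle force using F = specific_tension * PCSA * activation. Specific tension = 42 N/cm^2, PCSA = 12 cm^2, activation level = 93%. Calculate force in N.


F = sigma * PCSA * activation
F = 42 * 12 * 0.93
F = 468.7 N


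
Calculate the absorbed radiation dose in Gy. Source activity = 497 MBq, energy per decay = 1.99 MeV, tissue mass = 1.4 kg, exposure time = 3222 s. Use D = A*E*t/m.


A = 497 MBq = 4.9700e+08 Bq
E = 1.99 MeV = 3.18798e-13 J
D = A*E*t/m = 4.9700e+08*3.18798e-13*3222/1.4
D = 0.3646 Gy


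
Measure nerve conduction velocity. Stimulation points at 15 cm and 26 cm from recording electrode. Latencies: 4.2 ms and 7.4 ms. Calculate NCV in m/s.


Distance = (26 - 15) / 100 = 0.11 m
dt = (7.4 - 4.2) / 1000 = 0.0032 s
NCV = dist / dt = 34.38 m/s


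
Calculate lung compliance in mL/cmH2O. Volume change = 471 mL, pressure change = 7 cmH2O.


C = dV / dP
C = 471 / 7
C = 67.29 mL/cmH2O


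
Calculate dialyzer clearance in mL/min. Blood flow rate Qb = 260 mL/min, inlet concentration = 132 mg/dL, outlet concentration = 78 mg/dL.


K = Qb * (Cb_in - Cb_out) / Cb_in
K = 260 * (132 - 78) / 132
K = 106.4 mL/min


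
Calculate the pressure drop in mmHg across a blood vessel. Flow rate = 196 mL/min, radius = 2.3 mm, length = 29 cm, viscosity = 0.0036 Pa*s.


dP = 8*mu*L*Q / (pi*r^4)
Q = 196 mL/min = 3.26667e-06 m^3/s
dP = 310.338 Pa = 310.338 / 133.322 mmHg = 2.328 mmHg


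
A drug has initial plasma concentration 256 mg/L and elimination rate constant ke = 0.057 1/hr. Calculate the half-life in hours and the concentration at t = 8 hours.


t_half = ln(2) / ke = 0.693147 / 0.057 = 12.16 hr
C(t) = C0 * exp(-ke*t) = 256 * exp(-0.057*8)
C(8) = 162.3 mg/L


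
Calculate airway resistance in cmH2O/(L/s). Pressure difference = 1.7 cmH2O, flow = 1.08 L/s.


R = dP / flow
R = 1.7 / 1.08
R = 1.574 cmH2O/(L/s)


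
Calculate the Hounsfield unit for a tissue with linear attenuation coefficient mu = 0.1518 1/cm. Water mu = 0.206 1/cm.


HU = ((mu_tissue - mu_water) / mu_water) * 1000
HU = ((0.1518 - 0.206) / 0.206) * 1000
HU = -263.1


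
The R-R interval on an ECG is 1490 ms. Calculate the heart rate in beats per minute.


HR = 60 / RR_interval(s)
RR = 1490 ms = 1.49 s
HR = 60 / 1.49 = 40.27 bpm


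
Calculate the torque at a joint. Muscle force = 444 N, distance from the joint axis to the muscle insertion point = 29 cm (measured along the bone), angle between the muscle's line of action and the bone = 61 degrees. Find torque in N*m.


Torque = F * d * sin(theta)   (moment arm = d*sin(theta))
d = 29 cm = 0.29 m
Torque = 444 * 0.29 * sin(61)
Torque = 112.6 N*m


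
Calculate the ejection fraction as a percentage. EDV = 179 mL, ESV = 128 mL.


SV = EDV - ESV = 179 - 128 = 51 mL
EF = SV/EDV * 100 = 51/179 * 100
EF = 28.49%


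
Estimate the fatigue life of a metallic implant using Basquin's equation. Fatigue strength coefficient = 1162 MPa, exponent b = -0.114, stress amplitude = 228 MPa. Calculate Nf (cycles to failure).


sigma_a = sigma_f' * (2Nf)^b
2Nf = (sigma_a/sigma_f')^(1/b)
2Nf = (228/1162)^(1/-0.114)
2Nf = 1600051.8
Nf = 8e+05


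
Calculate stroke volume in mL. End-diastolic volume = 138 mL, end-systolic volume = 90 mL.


SV = EDV - ESV
SV = 138 - 90
SV = 48 mL


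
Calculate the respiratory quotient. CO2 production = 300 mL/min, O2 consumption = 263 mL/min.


RQ = VCO2 / VO2
RQ = 300 / 263
RQ = 1.141


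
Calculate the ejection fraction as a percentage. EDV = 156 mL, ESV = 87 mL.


SV = EDV - ESV = 156 - 87 = 69 mL
EF = SV/EDV * 100 = 69/156 * 100
EF = 44.23%


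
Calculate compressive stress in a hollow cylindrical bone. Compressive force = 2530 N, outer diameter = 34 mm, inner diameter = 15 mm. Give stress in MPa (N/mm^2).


A = pi*(r_o^2 - r_i^2)
r_o = 17 mm, r_i = 7.5 mm
A = 731.206 mm^2
sigma = F/A = 2530 / 731.206
sigma = 3.46 MPa


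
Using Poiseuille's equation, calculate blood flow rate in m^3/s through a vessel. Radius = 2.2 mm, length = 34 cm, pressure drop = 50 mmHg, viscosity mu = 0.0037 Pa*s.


Q = pi*r^4*dP / (8*mu*L)
r = 0.0022 m, L = 0.34 m
dP = 50 mmHg = 6666.1 Pa
Q = 4.8746e-05 m^3/s


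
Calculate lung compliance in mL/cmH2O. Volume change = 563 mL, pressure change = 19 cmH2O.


C = dV / dP
C = 563 / 19
C = 29.63 mL/cmH2O


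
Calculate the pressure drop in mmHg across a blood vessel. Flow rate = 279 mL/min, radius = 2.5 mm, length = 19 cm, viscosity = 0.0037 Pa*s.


dP = 8*mu*L*Q / (pi*r^4)
Q = 279 mL/min = 4.65e-06 m^3/s
dP = 213.102 Pa = 213.102 / 133.322 mmHg = 1.598 mmHg


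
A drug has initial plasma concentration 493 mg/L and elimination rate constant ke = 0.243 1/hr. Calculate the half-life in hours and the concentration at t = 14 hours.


t_half = ln(2) / ke = 0.693147 / 0.243 = 2.852 hr
C(t) = C0 * exp(-ke*t) = 493 * exp(-0.243*14)
C(14) = 16.42 mg/L


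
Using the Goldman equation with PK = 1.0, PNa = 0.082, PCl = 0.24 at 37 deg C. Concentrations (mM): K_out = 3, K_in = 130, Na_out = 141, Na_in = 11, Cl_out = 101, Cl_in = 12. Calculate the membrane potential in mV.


Vm = (RT/F)*ln((PK*Ko + PNa*Nao + PCl*Cli)/(PK*Ki + PNa*Nai + PCl*Clo))
Numer = 17.442, Denom = 155.142
Vm = -58.41 mV


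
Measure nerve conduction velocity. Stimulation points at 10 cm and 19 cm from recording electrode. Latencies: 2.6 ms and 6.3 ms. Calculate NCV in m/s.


Distance = (19 - 10) / 100 = 0.09 m
dt = (6.3 - 2.6) / 1000 = 0.0037 s
NCV = dist / dt = 24.32 m/s


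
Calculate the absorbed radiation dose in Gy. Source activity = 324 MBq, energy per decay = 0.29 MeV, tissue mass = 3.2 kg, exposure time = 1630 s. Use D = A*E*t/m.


A = 324 MBq = 3.2400e+08 Bq
E = 0.29 MeV = 4.6458e-14 J
D = A*E*t/m = 3.2400e+08*4.6458e-14*1630/3.2
D = 0.007667 Gy


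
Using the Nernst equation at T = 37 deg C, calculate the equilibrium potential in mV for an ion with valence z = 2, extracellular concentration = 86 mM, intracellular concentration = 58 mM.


E = (RT/(zF)) * ln(C_out/C_in)
T = 37 + 273.15 = 310.15 K
E = (8.314 * 310.15 / (2 * 96485)) * ln(86/58)
E = 5.264 mV


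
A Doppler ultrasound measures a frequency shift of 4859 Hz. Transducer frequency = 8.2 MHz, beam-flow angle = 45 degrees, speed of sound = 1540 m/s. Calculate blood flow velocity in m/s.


v = fd * c / (2 * f0 * cos(theta))
v = 4859 * 1540 / (2 * 8.2000e+06 * cos(45))
v = 0.6453 m/s


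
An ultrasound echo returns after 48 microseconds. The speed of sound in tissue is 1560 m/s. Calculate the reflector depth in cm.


depth = c * t / 2
t = 48 us = 4.8000e-05 s
depth = 1560 * 4.8000e-05 / 2
depth = 0.03744 m = 3.744 cm


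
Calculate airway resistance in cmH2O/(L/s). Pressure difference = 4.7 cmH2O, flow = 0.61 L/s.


R = dP / flow
R = 4.7 / 0.61
R = 7.705 cmH2O/(L/s)


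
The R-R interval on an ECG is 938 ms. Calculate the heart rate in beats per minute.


HR = 60 / RR_interval(s)
RR = 938 ms = 0.938 s
HR = 60 / 0.938 = 63.97 bpm


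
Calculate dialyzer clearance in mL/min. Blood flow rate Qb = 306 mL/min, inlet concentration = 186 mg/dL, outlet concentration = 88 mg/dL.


K = Qb * (Cb_in - Cb_out) / Cb_in
K = 306 * (186 - 88) / 186
K = 161.2 mL/min


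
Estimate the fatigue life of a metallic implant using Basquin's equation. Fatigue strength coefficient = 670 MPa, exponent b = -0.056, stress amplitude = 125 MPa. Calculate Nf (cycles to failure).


sigma_a = sigma_f' * (2Nf)^b
2Nf = (sigma_a/sigma_f')^(1/b)
2Nf = (125/670)^(1/-0.056)
2Nf = 1.0490588e+13
Nf = 5.2453e+12


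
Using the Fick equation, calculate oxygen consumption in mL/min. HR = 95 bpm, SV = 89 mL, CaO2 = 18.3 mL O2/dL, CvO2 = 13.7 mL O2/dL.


CO = HR*SV = 95*89/1000 = 8.455 L/min
a-v O2 diff = 18.3 - 13.7 = 4.6 mL/dL
VO2 = CO * (CaO2-CvO2) * 10 dL/L
VO2 = 8.455 * 4.6 * 10
VO2 = 388.9 mL/min


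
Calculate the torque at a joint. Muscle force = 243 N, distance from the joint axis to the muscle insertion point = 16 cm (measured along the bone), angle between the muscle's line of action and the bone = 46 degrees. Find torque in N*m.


Torque = F * d * sin(theta)   (moment arm = d*sin(theta))
d = 16 cm = 0.16 m
Torque = 243 * 0.16 * sin(46)
Torque = 27.97 N*m


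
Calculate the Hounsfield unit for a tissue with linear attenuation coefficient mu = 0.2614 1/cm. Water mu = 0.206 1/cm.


HU = ((mu_tissue - mu_water) / mu_water) * 1000
HU = ((0.2614 - 0.206) / 0.206) * 1000
HU = 268.9


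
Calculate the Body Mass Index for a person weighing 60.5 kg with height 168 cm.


BMI = weight / height^2
height = 168 cm = 1.68 m
BMI = 60.5 / 1.68^2
BMI = 21.44 kg/m^2


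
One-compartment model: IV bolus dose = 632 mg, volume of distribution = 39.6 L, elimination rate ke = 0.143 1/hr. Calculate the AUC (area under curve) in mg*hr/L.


C0 = Dose/Vd = 632/39.6 = 15.9596 mg/L
AUC = C0/ke = 15.9596/0.143
AUC = 111.6 mg*hr/L


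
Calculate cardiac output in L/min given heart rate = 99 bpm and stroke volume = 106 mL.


CO = HR * SV
CO = 99 * 106 / 1000
CO = 10.49 L/min


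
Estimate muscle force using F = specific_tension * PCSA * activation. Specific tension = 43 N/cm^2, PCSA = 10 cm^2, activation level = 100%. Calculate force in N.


F = sigma * PCSA * activation
F = 43 * 10 * 1
F = 430 N


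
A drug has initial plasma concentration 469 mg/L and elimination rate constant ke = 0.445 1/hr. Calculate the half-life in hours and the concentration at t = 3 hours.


t_half = ln(2) / ke = 0.693147 / 0.445 = 1.558 hr
C(t) = C0 * exp(-ke*t) = 469 * exp(-0.445*3)
C(3) = 123.4 mg/L


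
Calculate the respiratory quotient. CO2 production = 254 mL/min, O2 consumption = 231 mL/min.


RQ = VCO2 / VO2
RQ = 254 / 231
RQ = 1.1


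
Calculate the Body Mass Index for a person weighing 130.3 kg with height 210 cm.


BMI = weight / height^2
height = 210 cm = 2.1 m
BMI = 130.3 / 2.1^2
BMI = 29.55 kg/m^2


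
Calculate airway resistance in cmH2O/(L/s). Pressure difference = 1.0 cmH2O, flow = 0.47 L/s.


R = dP / flow
R = 1.0 / 0.47
R = 2.128 cmH2O/(L/s)


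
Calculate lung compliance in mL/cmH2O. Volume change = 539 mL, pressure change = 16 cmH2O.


C = dV / dP
C = 539 / 16
C = 33.69 mL/cmH2O


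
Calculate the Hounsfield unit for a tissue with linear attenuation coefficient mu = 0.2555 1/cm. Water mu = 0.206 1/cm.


HU = ((mu_tissue - mu_water) / mu_water) * 1000
HU = ((0.2555 - 0.206) / 0.206) * 1000
HU = 240.3


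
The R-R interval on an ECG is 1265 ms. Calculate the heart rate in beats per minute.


HR = 60 / RR_interval(s)
RR = 1265 ms = 1.265 s
HR = 60 / 1.265 = 47.43 bpm


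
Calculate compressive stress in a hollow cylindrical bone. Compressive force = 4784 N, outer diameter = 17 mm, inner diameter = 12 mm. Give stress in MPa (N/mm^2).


A = pi*(r_o^2 - r_i^2)
r_o = 8.5 mm, r_i = 6 mm
A = 113.883 mm^2
sigma = F/A = 4784 / 113.883
sigma = 42.01 MPa


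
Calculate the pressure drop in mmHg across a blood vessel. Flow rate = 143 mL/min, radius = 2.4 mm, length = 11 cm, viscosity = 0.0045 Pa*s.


dP = 8*mu*L*Q / (pi*r^4)
Q = 143 mL/min = 2.38333e-06 m^3/s
dP = 90.5492 Pa = 90.5492 / 133.322 mmHg = 0.6792 mmHg


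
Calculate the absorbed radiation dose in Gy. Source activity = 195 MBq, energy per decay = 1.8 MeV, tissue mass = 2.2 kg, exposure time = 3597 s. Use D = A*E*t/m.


A = 195 MBq = 1.9500e+08 Bq
E = 1.8 MeV = 2.8836e-13 J
D = A*E*t/m = 1.9500e+08*2.8836e-13*3597/2.2
D = 0.09194 Gy


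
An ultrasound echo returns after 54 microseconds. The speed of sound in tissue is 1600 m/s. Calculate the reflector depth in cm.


depth = c * t / 2
t = 54 us = 5.4000e-05 s
depth = 1600 * 5.4000e-05 / 2
depth = 0.0432 m = 4.32 cm


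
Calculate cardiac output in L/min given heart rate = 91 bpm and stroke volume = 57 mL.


CO = HR * SV
CO = 91 * 57 / 1000
CO = 5.187 L/min


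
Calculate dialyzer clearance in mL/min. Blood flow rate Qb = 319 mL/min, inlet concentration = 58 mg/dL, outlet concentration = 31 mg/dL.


K = Qb * (Cb_in - Cb_out) / Cb_in
K = 319 * (58 - 31) / 58
K = 148.5 mL/min


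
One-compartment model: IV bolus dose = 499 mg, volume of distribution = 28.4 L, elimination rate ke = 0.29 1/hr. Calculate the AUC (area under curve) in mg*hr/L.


C0 = Dose/Vd = 499/28.4 = 17.5704 mg/L
AUC = C0/ke = 17.5704/0.29
AUC = 60.59 mg*hr/L


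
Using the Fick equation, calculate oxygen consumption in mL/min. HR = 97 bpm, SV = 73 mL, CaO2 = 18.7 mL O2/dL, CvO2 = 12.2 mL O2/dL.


CO = HR*SV = 97*73/1000 = 7.081 L/min
a-v O2 diff = 18.7 - 12.2 = 6.5 mL/dL
VO2 = CO * (CaO2-CvO2) * 10 dL/L
VO2 = 7.081 * 6.5 * 10
VO2 = 460.3 mL/min
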